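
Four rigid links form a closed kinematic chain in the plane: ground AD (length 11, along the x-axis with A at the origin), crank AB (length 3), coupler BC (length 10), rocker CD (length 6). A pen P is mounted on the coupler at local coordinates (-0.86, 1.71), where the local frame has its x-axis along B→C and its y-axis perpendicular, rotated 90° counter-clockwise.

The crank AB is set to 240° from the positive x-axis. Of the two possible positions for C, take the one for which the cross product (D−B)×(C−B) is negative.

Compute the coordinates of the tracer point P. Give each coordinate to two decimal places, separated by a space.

-1.87 -0.72

A=(0,0), D=(11.00,0)
B = A + 3.00·(cos240°, sin240°) = (-1.5000, -2.5981)
|BD| = 12.7671
circle(B,10.00) ∩ circle(D,6.00): a=8.8900, h=4.5791
  candidates: C₊=(6.2722,3.6943) cross=58.462; C₋=(8.1358,-5.2722) cross=-58.462
  mode - wants cross < 0 → take C=(8.1358,-5.2722) (cross=-58.462)
ex = (C−B)/|BC| = (0.9636,-0.2674); ey = (0.2674,0.9636)
P = B + -0.86·ex + 1.71·ey = (-1.8714,-0.7204)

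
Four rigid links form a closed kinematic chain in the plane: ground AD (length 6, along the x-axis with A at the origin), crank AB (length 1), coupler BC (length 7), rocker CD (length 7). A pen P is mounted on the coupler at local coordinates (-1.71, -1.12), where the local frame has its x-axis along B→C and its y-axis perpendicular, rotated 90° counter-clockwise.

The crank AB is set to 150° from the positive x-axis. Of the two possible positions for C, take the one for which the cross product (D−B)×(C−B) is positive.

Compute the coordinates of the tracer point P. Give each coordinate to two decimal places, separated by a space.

-0.88 -1.54

A=(0,0), D=(6.00,0)
B = A + 1.00·(cos150°, sin150°) = (-0.8660, 0.5000)
|BD| = 6.8842
circle(B,7.00) ∩ circle(D,7.00): a=3.4421, h=6.0952
  candidates: C₊=(3.0097,6.3291) cross=41.961; C₋=(2.1243,-5.8291) cross=-41.961
  mode + wants cross > 0 → take C=(3.0097,6.3291) (cross=41.961)
ex = (C−B)/|BC| = (0.5537,0.8327); ey = (-0.8327,0.5537)
P = B + -1.71·ex + -1.12·ey = (-0.8801,-1.5441)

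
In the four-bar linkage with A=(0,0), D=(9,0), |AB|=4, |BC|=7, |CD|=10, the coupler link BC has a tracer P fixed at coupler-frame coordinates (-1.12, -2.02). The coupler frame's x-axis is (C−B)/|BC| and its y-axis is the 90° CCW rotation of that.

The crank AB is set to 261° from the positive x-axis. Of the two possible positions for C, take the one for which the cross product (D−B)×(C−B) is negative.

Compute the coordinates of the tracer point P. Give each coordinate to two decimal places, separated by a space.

A=(0,0), D=(9.00,0)
B = A + 4.00·(cos261°, sin261°) = (-0.6257, -3.9508)
|BD| = 10.4050
circle(B,7.00) ∩ circle(D,10.00): a=2.7517, h=6.4365
  candidates: C₊=(-0.5240,3.0485) cross=66.971; C₋=(4.3638,-8.8604) cross=-66.971
  mode - wants cross < 0 → take C=(4.3638,-8.8604) (cross=-66.971)
ex = (C−B)/|BC| = (0.7128,-0.7014); ey = (0.7014,0.7128)
P = B + -1.12·ex + -2.02·ey = (-2.8408,-4.6051)

-2.84 -4.61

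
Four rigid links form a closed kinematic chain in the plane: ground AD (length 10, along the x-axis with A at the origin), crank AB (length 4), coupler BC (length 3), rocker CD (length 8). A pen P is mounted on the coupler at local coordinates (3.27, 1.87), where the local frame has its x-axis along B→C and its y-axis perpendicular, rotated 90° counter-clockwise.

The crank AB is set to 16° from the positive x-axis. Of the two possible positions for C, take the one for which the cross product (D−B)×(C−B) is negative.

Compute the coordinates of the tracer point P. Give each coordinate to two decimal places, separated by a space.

3.49 -2.65

A=(0,0), D=(10.00,0)
B = A + 4.00·(cos16°, sin16°) = (3.8450, 1.1025)
|BD| = 6.2529
circle(B,3.00) ∩ circle(D,8.00): a=-1.2715, h=2.7172
  candidates: C₊=(3.0726,4.0014) cross=16.991; C₋=(2.1144,-1.3479) cross=-16.991
  mode - wants cross < 0 → take C=(2.1144,-1.3479) (cross=-16.991)
ex = (C−B)/|BC| = (-0.5769,-0.8168); ey = (0.8168,-0.5769)
P = B + 3.27·ex + 1.87·ey = (3.4861,-2.6472)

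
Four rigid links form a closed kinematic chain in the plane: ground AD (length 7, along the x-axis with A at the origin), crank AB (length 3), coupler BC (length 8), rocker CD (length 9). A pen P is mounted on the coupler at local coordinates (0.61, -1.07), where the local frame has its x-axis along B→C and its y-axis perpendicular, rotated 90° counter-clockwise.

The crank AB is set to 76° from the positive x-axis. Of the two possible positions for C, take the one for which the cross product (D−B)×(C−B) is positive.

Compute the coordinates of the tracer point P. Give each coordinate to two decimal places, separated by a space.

1.93 2.67

A=(0,0), D=(7.00,0)
B = A + 3.00·(cos76°, sin76°) = (0.7258, 2.9109)
|BD| = 6.9166
circle(B,8.00) ∩ circle(D,9.00): a=2.2294, h=7.6831
  candidates: C₊=(5.9816,8.9422) cross=53.141; C₋=(-0.4854,-4.9969) cross=-53.141
  mode + wants cross > 0 → take C=(5.9816,8.9422) (cross=53.141)
ex = (C−B)/|BC| = (0.6570,0.7539); ey = (-0.7539,0.6570)
P = B + 0.61·ex + -1.07·ey = (1.9332,2.6678)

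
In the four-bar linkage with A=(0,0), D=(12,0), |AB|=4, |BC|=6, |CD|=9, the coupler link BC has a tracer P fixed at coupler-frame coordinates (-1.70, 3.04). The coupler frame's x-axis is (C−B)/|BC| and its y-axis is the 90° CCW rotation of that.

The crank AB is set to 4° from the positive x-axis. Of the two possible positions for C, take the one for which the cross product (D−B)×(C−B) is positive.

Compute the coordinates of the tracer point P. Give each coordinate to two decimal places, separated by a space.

0.64 -0.66

A=(0,0), D=(12.00,0)
B = A + 4.00·(cos4°, sin4°) = (3.9903, 0.2790)
|BD| = 8.0146
circle(B,6.00) ∩ circle(D,9.00): a=1.1999, h=5.8788
  candidates: C₊=(5.3941,6.1125) cross=47.116; C₋=(4.9848,-5.6380) cross=-47.116
  mode + wants cross > 0 → take C=(5.3941,6.1125) (cross=47.116)
ex = (C−B)/|BC| = (0.2340,0.9722); ey = (-0.9722,0.2340)
P = B + -1.70·ex + 3.04·ey = (0.6369,-0.6625)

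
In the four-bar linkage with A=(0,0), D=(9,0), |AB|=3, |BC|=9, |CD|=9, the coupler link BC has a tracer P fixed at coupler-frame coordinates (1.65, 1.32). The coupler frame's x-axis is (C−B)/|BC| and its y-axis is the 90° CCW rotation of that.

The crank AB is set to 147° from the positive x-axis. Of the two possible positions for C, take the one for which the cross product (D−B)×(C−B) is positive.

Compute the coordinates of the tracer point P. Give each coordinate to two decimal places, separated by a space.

-2.16 3.72

A=(0,0), D=(9.00,0)
B = A + 3.00·(cos147°, sin147°) = (-2.5160, 1.6339)
|BD| = 11.6313
circle(B,9.00) ∩ circle(D,9.00): a=5.8157, h=6.8686
  candidates: C₊=(4.2069,7.6175) cross=79.891; C₋=(2.2771,-5.9836) cross=-79.891
  mode + wants cross > 0 → take C=(4.2069,7.6175) (cross=79.891)
ex = (C−B)/|BC| = (0.7470,0.6648); ey = (-0.6648,0.7470)
P = B + 1.65·ex + 1.32·ey = (-2.1611,3.7169)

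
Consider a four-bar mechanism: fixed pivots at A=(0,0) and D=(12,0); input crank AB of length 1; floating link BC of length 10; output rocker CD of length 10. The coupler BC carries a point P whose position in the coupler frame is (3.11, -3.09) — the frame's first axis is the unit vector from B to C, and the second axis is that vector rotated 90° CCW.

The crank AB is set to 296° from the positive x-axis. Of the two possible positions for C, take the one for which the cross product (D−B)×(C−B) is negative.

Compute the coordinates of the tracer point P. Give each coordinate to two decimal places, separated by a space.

0.06 -5.27

A=(0,0), D=(12.00,0)
B = A + 1.00·(cos296°, sin296°) = (0.4384, -0.8988)
|BD| = 11.5965
circle(B,10.00) ∩ circle(D,10.00): a=5.7983, h=8.1474
  candidates: C₊=(5.5877,7.6735) cross=94.481; C₋=(6.8507,-8.5723) cross=-94.481
  mode - wants cross < 0 → take C=(6.8507,-8.5723) (cross=-94.481)
ex = (C−B)/|BC| = (0.6412,-0.7674); ey = (0.7674,0.6412)
P = B + 3.11·ex + -3.09·ey = (0.0615,-5.2666)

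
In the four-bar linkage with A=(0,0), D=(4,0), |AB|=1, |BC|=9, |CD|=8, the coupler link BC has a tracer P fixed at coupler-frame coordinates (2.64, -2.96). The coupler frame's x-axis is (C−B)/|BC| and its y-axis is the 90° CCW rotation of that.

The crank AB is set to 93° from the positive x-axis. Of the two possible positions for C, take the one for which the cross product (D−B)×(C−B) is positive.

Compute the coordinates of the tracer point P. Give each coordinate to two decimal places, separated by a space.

3.91 1.04

A=(0,0), D=(4.00,0)
B = A + 1.00·(cos93°, sin93°) = (-0.0523, 0.9986)
|BD| = 4.1736
circle(B,9.00) ∩ circle(D,8.00): a=4.1234, h=7.9998
  candidates: C₊=(5.8655,7.7795) cross=33.388; C₋=(2.0371,-7.7555) cross=-33.388
  mode + wants cross > 0 → take C=(5.8655,7.7795) (cross=33.388)
ex = (C−B)/|BC| = (0.6575,0.7534); ey = (-0.7534,0.6575)
P = B + 2.64·ex + -2.96·ey = (3.9137,1.0414)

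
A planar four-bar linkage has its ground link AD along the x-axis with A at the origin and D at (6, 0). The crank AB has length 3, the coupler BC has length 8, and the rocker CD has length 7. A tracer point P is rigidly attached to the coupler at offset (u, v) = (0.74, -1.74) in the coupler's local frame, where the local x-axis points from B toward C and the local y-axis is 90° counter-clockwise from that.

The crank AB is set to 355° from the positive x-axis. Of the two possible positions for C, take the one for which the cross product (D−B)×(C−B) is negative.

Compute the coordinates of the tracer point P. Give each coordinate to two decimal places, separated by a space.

A=(0,0), D=(6.00,0)
B = A + 3.00·(cos355°, sin355°) = (2.9886, -0.2615)
|BD| = 3.0227
circle(B,8.00) ∩ circle(D,7.00): a=3.9926, h=6.9325
  candidates: C₊=(6.3665,6.9904) cross=20.955; C₋=(7.5658,-6.8226) cross=-20.955
  mode - wants cross < 0 → take C=(7.5658,-6.8226) (cross=-20.955)
ex = (C−B)/|BC| = (0.5722,-0.8201); ey = (0.8201,0.5722)
P = B + 0.74·ex + -1.74·ey = (1.9849,-1.8639)

1.98 -1.86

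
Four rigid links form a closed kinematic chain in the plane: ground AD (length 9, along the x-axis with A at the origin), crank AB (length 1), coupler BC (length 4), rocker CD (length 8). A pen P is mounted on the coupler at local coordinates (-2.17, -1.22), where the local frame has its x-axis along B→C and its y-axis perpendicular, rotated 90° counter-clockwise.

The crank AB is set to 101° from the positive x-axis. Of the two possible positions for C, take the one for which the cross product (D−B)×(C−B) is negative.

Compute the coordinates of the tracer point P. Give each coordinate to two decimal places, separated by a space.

-2.20 2.46

A=(0,0), D=(9.00,0)
B = A + 1.00·(cos101°, sin101°) = (-0.1908, 0.9816)
|BD| = 9.2431
circle(B,4.00) ∩ circle(D,8.00): a=2.0250, h=3.4495
  candidates: C₊=(2.1891,4.1966) cross=31.884; C₋=(1.4564,-2.6635) cross=-31.884
  mode - wants cross < 0 → take C=(1.4564,-2.6635) (cross=-31.884)
ex = (C−B)/|BC| = (0.4118,-0.9113); ey = (0.9113,0.4118)
P = B + -2.17·ex + -1.22·ey = (-2.1962,2.4567)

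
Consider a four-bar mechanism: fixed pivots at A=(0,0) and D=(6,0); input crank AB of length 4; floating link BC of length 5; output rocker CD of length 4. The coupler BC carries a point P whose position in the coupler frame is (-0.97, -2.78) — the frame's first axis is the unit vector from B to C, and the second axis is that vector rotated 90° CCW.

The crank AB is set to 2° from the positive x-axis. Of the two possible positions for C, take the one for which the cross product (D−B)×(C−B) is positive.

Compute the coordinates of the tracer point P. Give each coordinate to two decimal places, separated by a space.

A=(0,0), D=(6.00,0)
B = A + 4.00·(cos2°, sin2°) = (3.9976, 0.1396)
|BD| = 2.0073
circle(B,5.00) ∩ circle(D,4.00): a=3.2455, h=3.8035
  candidates: C₊=(7.4997,3.7082) cross=7.635; C₋=(6.9707,-3.8804) cross=-7.635
  mode + wants cross > 0 → take C=(7.4997,3.7082) (cross=7.635)
ex = (C−B)/|BC| = (0.7004,0.7137); ey = (-0.7137,0.7004)
P = B + -0.97·ex + -2.78·ey = (5.3023,-2.4999)

5.30 -2.50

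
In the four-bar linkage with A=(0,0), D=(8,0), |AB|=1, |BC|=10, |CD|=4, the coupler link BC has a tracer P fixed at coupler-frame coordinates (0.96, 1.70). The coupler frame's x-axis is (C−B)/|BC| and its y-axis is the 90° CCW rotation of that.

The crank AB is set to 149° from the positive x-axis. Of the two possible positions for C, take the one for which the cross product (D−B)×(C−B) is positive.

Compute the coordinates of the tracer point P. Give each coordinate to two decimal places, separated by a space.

-0.54 2.44

A=(0,0), D=(8.00,0)
B = A + 1.00·(cos149°, sin149°) = (-0.8572, 0.5150)
|BD| = 8.8721
circle(B,10.00) ∩ circle(D,4.00): a=9.1700, h=3.9889
  candidates: C₊=(8.5289,3.9649) cross=35.390; C₋=(8.0658,-3.9995) cross=-35.390
  mode + wants cross > 0 → take C=(8.5289,3.9649) (cross=35.390)
ex = (C−B)/|BC| = (0.9386,0.3450); ey = (-0.3450,0.9386)
P = B + 0.96·ex + 1.70·ey = (-0.5426,2.4419)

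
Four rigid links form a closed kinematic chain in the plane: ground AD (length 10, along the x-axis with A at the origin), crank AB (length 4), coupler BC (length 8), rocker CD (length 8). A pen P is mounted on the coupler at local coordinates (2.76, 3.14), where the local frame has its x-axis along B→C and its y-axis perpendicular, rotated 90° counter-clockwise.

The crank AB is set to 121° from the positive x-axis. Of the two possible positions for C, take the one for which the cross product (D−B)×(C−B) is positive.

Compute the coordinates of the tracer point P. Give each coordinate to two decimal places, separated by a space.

-0.71 7.39

A=(0,0), D=(10.00,0)
B = A + 4.00·(cos121°, sin121°) = (-2.0602, 3.4287)
|BD| = 12.5381
circle(B,8.00) ∩ circle(D,8.00): a=6.2690, h=4.9698
  candidates: C₊=(5.3290,6.4947) cross=62.312; C₋=(2.6109,-3.0661) cross=-62.312
  mode + wants cross > 0 → take C=(5.3290,6.4947) (cross=62.312)
ex = (C−B)/|BC| = (0.9236,0.3833); ey = (-0.3833,0.9236)
P = B + 2.76·ex + 3.14·ey = (-0.7143,7.3867)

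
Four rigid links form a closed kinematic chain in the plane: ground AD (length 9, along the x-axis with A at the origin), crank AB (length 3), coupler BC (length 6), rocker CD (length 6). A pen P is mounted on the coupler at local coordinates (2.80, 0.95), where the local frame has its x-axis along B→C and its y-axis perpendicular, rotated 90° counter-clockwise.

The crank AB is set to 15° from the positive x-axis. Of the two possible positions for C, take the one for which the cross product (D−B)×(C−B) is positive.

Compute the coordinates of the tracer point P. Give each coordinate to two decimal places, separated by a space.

3.88 3.57

A=(0,0), D=(9.00,0)
B = A + 3.00·(cos15°, sin15°) = (2.8978, 0.7765)
|BD| = 6.1514
circle(B,6.00) ∩ circle(D,6.00): a=3.0757, h=5.1517
  candidates: C₊=(6.5992,5.4987) cross=31.690; C₋=(5.2986,-4.7223) cross=-31.690
  mode + wants cross > 0 → take C=(6.5992,5.4987) (cross=31.690)
ex = (C−B)/|BC| = (0.6169,0.7870); ey = (-0.7870,0.6169)
P = B + 2.80·ex + 0.95·ey = (3.8774,3.5662)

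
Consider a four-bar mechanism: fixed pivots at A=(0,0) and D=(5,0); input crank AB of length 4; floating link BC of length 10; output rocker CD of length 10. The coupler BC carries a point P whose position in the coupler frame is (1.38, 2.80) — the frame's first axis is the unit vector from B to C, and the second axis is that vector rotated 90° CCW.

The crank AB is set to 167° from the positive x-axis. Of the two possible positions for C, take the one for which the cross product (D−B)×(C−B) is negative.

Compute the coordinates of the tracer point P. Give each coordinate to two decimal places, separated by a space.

A=(0,0), D=(5.00,0)
B = A + 4.00·(cos167°, sin167°) = (-3.8975, 0.8998)
|BD| = 8.9429
circle(B,10.00) ∩ circle(D,10.00): a=4.4714, h=8.9446
  candidates: C₊=(1.4512,9.3491) cross=79.991; C₋=(-0.3487,-8.4493) cross=-79.991
  mode - wants cross < 0 → take C=(-0.3487,-8.4493) (cross=-79.991)
ex = (C−B)/|BC| = (0.3549,-0.9349); ey = (0.9349,0.3549)
P = B + 1.38·ex + 2.80·ey = (-0.7900,0.6033)

-0.79 0.60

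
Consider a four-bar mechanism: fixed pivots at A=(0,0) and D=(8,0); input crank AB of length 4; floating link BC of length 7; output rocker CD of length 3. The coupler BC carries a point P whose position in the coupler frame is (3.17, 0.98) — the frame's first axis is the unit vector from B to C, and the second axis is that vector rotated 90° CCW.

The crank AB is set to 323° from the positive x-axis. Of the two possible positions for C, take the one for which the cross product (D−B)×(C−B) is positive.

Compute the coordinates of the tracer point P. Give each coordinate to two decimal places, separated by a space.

A=(0,0), D=(8.00,0)
B = A + 4.00·(cos323°, sin323°) = (3.1945, -2.4073)
|BD| = 5.3747
circle(B,7.00) ∩ circle(D,3.00): a=6.4085, h=2.8163
  candidates: C₊=(7.6629,2.9810) cross=15.136; C₋=(10.1857,-2.0550) cross=-15.136
  mode + wants cross > 0 → take C=(7.6629,2.9810) (cross=15.136)
ex = (C−B)/|BC| = (0.6383,0.7698); ey = (-0.7698,0.6383)
P = B + 3.17·ex + 0.98·ey = (4.4637,0.6584)

4.46 0.66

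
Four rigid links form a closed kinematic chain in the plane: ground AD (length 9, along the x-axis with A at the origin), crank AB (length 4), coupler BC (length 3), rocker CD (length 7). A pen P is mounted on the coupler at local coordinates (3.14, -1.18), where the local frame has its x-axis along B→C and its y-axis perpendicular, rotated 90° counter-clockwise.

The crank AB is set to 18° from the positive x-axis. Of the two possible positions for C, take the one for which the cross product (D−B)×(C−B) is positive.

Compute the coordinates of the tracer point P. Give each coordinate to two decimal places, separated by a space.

4.56 4.50

A=(0,0), D=(9.00,0)
B = A + 4.00·(cos18°, sin18°) = (3.8042, 1.2361)
|BD| = 5.3408
circle(B,3.00) ∩ circle(D,7.00): a=-1.0744, h=2.8010
  candidates: C₊=(3.4073,4.2097) cross=14.960; C₋=(2.1107,-1.2402) cross=-14.960
  mode + wants cross > 0 → take C=(3.4073,4.2097) (cross=14.960)
ex = (C−B)/|BC| = (-0.1323,0.9912); ey = (-0.9912,-0.1323)
P = B + 3.14·ex + -1.18·ey = (4.5584,4.5046)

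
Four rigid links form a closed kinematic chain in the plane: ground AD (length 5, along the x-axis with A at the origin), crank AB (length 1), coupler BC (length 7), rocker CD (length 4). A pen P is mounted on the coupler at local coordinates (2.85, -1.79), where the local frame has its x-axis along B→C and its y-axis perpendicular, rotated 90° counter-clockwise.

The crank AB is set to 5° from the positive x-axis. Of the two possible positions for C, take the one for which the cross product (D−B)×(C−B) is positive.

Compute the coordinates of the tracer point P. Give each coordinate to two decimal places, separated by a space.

A=(0,0), D=(5.00,0)
B = A + 1.00·(cos5°, sin5°) = (0.9962, 0.0872)
|BD| = 4.0048
circle(B,7.00) ∩ circle(D,4.00): a=6.1225, h=3.3934
  candidates: C₊=(7.1911,3.3465) cross=13.590; C₋=(7.0434,-3.4387) cross=-13.590
  mode + wants cross > 0 → take C=(7.1911,3.3465) (cross=13.590)
ex = (C−B)/|BC| = (0.8850,0.4656); ey = (-0.4656,0.8850)
P = B + 2.85·ex + -1.79·ey = (4.3519,-0.1699)

4.35 -0.17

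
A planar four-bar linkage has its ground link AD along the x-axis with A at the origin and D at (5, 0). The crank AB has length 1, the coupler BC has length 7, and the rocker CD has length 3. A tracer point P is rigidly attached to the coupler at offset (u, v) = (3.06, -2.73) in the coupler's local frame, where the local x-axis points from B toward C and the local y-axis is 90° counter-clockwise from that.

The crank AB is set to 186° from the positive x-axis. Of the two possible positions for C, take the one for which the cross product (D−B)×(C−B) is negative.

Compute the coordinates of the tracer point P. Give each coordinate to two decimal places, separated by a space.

A=(0,0), D=(5.00,0)
B = A + 1.00·(cos186°, sin186°) = (-0.9945, -0.1045)
|BD| = 5.9954
circle(B,7.00) ∩ circle(D,3.00): a=6.3336, h=2.9809
  candidates: C₊=(5.2861,2.9863) cross=17.872; C₋=(5.3901,-2.9745) cross=-17.872
  mode - wants cross < 0 → take C=(5.3901,-2.9745) (cross=-17.872)
ex = (C−B)/|BC| = (0.9121,-0.4100); ey = (0.4100,0.9121)
P = B + 3.06·ex + -2.73·ey = (0.6772,-3.8491)

0.68 -3.85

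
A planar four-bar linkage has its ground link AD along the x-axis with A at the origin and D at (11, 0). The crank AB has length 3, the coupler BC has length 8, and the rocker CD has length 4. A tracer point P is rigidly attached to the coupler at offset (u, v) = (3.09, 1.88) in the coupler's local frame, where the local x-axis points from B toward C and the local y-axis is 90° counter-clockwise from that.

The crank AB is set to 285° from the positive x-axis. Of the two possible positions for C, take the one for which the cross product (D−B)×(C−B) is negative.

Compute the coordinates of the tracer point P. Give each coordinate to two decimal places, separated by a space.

3.96 -1.18

A=(0,0), D=(11.00,0)
B = A + 3.00·(cos285°, sin285°) = (0.7765, -2.8978)
|BD| = 10.6263
circle(B,8.00) ∩ circle(D,4.00): a=7.5717, h=2.5825
  candidates: C₊=(7.3569,1.6517) cross=27.443; C₋=(8.7654,-3.3176) cross=-27.443
  mode - wants cross < 0 → take C=(8.7654,-3.3176) (cross=-27.443)
ex = (C−B)/|BC| = (0.9986,-0.0525); ey = (0.0525,0.9986)
P = B + 3.09·ex + 1.88·ey = (3.9609,-1.1825)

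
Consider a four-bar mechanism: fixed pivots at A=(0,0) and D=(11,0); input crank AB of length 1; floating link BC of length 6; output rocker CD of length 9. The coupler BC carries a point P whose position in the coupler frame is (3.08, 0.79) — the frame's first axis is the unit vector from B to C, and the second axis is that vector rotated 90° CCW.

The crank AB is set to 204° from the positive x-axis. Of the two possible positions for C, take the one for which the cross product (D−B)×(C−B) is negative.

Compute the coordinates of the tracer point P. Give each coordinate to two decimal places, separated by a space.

1.81 -2.04

A=(0,0), D=(11.00,0)
B = A + 1.00·(cos204°, sin204°) = (-0.9135, -0.4067)
|BD| = 11.9205
circle(B,6.00) ∩ circle(D,9.00): a=4.0727, h=4.4060
  candidates: C₊=(3.0065,4.1357) cross=52.522; C₋=(3.3072,-4.6712) cross=-52.522
  mode - wants cross < 0 → take C=(3.3072,-4.6712) (cross=-52.522)
ex = (C−B)/|BC| = (0.7035,-0.7107); ey = (0.7107,0.7035)
P = B + 3.08·ex + 0.79·ey = (1.8146,-2.0401)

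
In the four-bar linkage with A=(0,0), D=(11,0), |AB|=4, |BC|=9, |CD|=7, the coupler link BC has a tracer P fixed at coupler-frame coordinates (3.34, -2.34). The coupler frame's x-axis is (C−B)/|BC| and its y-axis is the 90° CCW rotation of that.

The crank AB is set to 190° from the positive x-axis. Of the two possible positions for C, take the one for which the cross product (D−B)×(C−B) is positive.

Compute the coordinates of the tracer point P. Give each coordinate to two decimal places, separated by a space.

A=(0,0), D=(11.00,0)
B = A + 4.00·(cos190°, sin190°) = (-3.9392, -0.6946)
|BD| = 14.9554
circle(B,9.00) ∩ circle(D,7.00): a=8.5475, h=2.8177
  candidates: C₊=(4.4682,2.5171) cross=42.140; C₋=(4.7299,-3.1123) cross=-42.140
  mode + wants cross > 0 → take C=(4.4682,2.5171) (cross=42.140)
ex = (C−B)/|BC| = (0.9342,0.3569); ey = (-0.3569,0.9342)
P = B + 3.34·ex + -2.34·ey = (0.0159,-1.6886)

0.02 -1.69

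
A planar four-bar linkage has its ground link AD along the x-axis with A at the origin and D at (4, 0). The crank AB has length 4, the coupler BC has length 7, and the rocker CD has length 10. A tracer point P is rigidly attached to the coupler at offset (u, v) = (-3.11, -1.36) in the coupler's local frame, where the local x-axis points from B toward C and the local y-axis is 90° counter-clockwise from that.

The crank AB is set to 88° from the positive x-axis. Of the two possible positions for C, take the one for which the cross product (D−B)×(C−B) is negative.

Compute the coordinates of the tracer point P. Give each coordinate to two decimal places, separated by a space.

A=(0,0), D=(4.00,0)
B = A + 4.00·(cos88°, sin88°) = (0.1396, 3.9976)
|BD| = 5.5573
circle(B,7.00) ∩ circle(D,10.00): a=-1.8100, h=6.7620
  candidates: C₊=(3.7464,9.9968) cross=37.578; C₋=(-5.9818,0.6023) cross=-37.578
  mode - wants cross < 0 → take C=(-5.9818,0.6023) (cross=-37.578)
ex = (C−B)/|BC| = (-0.8745,-0.4850); ey = (0.4850,-0.8745)
P = B + -3.11·ex + -1.36·ey = (2.1996,6.6953)

2.20 6.70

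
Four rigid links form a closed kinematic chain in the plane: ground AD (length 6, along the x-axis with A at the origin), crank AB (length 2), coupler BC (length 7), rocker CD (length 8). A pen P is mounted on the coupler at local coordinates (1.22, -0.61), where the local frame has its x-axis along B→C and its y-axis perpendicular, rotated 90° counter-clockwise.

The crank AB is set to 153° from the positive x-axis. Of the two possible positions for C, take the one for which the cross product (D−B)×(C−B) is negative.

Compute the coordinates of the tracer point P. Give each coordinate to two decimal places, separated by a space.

A=(0,0), D=(6.00,0)
B = A + 2.00·(cos153°, sin153°) = (-1.7820, 0.9080)
|BD| = 7.8348
circle(B,7.00) ∩ circle(D,8.00): a=2.9601, h=6.3433
  candidates: C₊=(1.8933,6.8655) cross=49.699; C₋=(0.4230,-5.7356) cross=-49.699
  mode - wants cross < 0 → take C=(0.4230,-5.7356) (cross=-49.699)
ex = (C−B)/|BC| = (0.3150,-0.9491); ey = (0.9491,0.3150)
P = B + 1.22·ex + -0.61·ey = (-1.9766,-0.4421)

-1.98 -0.44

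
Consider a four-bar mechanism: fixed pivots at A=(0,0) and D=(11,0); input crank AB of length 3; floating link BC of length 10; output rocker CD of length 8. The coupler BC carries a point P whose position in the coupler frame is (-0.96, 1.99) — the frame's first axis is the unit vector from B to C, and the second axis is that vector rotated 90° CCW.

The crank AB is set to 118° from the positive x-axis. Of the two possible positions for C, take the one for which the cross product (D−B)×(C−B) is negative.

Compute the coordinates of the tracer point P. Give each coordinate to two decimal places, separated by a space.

A=(0,0), D=(11.00,0)
B = A + 3.00·(cos118°, sin118°) = (-1.4084, 2.6488)
|BD| = 12.6880
circle(B,10.00) ∩ circle(D,8.00): a=7.7627, h=6.3041
  candidates: C₊=(7.4993,7.1934) cross=79.986; C₋=(4.8671,-5.1369) cross=-79.986
  mode - wants cross < 0 → take C=(4.8671,-5.1369) (cross=-79.986)
ex = (C−B)/|BC| = (0.6276,-0.7786); ey = (0.7786,0.6276)
P = B + -0.96·ex + 1.99·ey = (-0.4615,4.6451)

-0.46 4.65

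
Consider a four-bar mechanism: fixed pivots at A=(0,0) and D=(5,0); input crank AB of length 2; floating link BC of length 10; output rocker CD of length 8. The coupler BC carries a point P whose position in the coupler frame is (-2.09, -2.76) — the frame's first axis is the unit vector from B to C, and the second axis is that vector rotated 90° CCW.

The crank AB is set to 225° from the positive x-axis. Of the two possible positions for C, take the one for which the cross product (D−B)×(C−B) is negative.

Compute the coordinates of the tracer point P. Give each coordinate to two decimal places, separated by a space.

A=(0,0), D=(5.00,0)
B = A + 2.00·(cos225°, sin225°) = (-1.4142, -1.4142)
|BD| = 6.5683
circle(B,10.00) ∩ circle(D,8.00): a=6.0246, h=7.9815
  candidates: C₊=(2.7506,7.6772) cross=52.425; C₋=(6.1876,-7.9114) cross=-52.425
  mode - wants cross < 0 → take C=(6.1876,-7.9114) (cross=-52.425)
ex = (C−B)/|BC| = (0.7602,-0.6497); ey = (0.6497,0.7602)
P = B + -2.09·ex + -2.76·ey = (-4.7962,-2.1544)

-4.80 -2.15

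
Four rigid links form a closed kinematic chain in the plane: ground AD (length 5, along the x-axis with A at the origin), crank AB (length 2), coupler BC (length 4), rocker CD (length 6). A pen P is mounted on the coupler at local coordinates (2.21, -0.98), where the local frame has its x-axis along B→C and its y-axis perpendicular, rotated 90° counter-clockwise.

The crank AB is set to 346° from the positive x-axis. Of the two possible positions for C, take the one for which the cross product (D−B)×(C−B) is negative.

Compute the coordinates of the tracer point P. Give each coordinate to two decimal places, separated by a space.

A=(0,0), D=(5.00,0)
B = A + 2.00·(cos346°, sin346°) = (1.9406, -0.4838)
|BD| = 3.0974
circle(B,4.00) ∩ circle(D,6.00): a=-1.6798, h=3.6302
  candidates: C₊=(-0.2856,2.8394) cross=11.244; C₋=(0.8485,-4.3319) cross=-11.244
  mode - wants cross < 0 → take C=(0.8485,-4.3319) (cross=-11.244)
ex = (C−B)/|BC| = (-0.2730,-0.9620); ey = (0.9620,-0.2730)
P = B + 2.21·ex + -0.98·ey = (0.3945,-2.3423)

0.39 -2.34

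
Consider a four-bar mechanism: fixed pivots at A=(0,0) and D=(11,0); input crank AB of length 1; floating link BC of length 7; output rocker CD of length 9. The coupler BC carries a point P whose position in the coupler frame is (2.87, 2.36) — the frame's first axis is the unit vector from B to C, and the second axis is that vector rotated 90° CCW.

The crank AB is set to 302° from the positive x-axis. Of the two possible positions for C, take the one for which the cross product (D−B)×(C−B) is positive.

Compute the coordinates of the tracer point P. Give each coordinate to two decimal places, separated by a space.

-0.23 2.79

A=(0,0), D=(11.00,0)
B = A + 1.00·(cos302°, sin302°) = (0.5299, -0.8480)
|BD| = 10.5044
circle(B,7.00) ∩ circle(D,9.00): a=3.7290, h=5.9241
  candidates: C₊=(3.7685,5.3577) cross=62.229; C₋=(4.7250,-6.4517) cross=-62.229
  mode + wants cross > 0 → take C=(3.7685,5.3577) (cross=62.229)
ex = (C−B)/|BC| = (0.4627,0.8865); ey = (-0.8865,0.4627)
P = B + 2.87·ex + 2.36·ey = (-0.2345,2.7882)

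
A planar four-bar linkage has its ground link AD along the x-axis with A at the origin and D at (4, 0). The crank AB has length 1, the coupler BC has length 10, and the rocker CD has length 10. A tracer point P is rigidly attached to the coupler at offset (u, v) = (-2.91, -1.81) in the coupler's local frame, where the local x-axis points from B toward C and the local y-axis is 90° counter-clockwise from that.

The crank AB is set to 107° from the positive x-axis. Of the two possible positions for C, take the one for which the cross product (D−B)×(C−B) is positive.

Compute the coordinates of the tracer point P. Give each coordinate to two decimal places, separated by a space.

A=(0,0), D=(4.00,0)
B = A + 1.00·(cos107°, sin107°) = (-0.2924, 0.9563)
|BD| = 4.3976
circle(B,10.00) ∩ circle(D,10.00): a=2.1988, h=9.7553
  candidates: C₊=(3.9752,10.0000) cross=42.900; C₋=(-0.2676,-9.0437) cross=-42.900
  mode + wants cross > 0 → take C=(3.9752,10.0000) (cross=42.900)
ex = (C−B)/|BC| = (0.4268,0.9044); ey = (-0.9044,0.4268)
P = B + -2.91·ex + -1.81·ey = (0.1027,-2.4478)

0.10 -2.45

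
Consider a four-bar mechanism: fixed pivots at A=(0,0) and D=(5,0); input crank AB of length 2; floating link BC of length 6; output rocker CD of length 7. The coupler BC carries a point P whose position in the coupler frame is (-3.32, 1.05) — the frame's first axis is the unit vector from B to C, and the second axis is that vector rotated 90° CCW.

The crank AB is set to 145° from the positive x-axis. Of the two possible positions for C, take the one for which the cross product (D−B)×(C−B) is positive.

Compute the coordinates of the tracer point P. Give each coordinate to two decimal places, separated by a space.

-4.34 -1.05

A=(0,0), D=(5.00,0)
B = A + 2.00·(cos145°, sin145°) = (-1.6383, 1.1472)
|BD| = 6.7367
circle(B,6.00) ∩ circle(D,7.00): a=2.4035, h=5.4976
  candidates: C₊=(1.6662,6.1552) cross=37.035; C₋=(-0.2061,-4.6794) cross=-37.035
  mode + wants cross > 0 → take C=(1.6662,6.1552) (cross=37.035)
ex = (C−B)/|BC| = (0.5508,0.8347); ey = (-0.8347,0.5508)
P = B + -3.32·ex + 1.05·ey = (-4.3432,-1.0456)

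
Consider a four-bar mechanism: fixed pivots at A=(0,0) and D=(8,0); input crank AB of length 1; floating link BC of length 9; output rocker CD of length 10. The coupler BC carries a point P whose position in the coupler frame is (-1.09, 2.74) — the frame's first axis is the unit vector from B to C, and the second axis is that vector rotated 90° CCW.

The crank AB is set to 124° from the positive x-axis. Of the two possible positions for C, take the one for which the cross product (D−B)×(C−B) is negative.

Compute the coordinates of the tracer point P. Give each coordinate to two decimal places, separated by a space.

A=(0,0), D=(8.00,0)
B = A + 1.00·(cos124°, sin124°) = (-0.5592, 0.8290)
|BD| = 8.5992
circle(B,9.00) ∩ circle(D,10.00): a=3.1949, h=8.4138
  candidates: C₊=(3.4320,8.8957) cross=72.353; C₋=(1.8096,-7.8536) cross=-72.353
  mode - wants cross < 0 → take C=(1.8096,-7.8536) (cross=-72.353)
ex = (C−B)/|BC| = (0.2632,-0.9647); ey = (0.9647,0.2632)
P = B + -1.09·ex + 2.74·ey = (1.7973,2.6018)

1.80 2.60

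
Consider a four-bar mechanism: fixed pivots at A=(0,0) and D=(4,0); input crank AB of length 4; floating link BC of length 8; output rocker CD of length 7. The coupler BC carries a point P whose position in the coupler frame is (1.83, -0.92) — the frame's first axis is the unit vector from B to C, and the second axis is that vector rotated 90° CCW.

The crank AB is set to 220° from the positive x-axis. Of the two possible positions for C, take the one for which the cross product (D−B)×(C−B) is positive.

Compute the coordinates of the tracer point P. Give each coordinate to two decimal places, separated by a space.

A=(0,0), D=(4.00,0)
B = A + 4.00·(cos220°, sin220°) = (-3.0642, -2.5712)
|BD| = 7.5175
circle(B,8.00) ∩ circle(D,7.00): a=4.7564, h=6.4324
  candidates: C₊=(-0.7946,5.1002) cross=48.356; C₋=(3.6054,-6.9889) cross=-48.356
  mode + wants cross > 0 → take C=(-0.7946,5.1002) (cross=48.356)
ex = (C−B)/|BC| = (0.2837,0.9589); ey = (-0.9589,0.2837)
P = B + 1.83·ex + -0.92·ey = (-1.6628,-1.0773)

-1.66 -1.08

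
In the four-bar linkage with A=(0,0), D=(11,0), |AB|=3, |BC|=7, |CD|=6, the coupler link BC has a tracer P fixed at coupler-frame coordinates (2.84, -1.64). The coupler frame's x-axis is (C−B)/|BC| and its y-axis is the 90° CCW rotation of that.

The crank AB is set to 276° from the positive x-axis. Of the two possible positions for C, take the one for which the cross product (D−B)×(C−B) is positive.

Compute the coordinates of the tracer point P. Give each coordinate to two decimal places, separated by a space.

A=(0,0), D=(11.00,0)
B = A + 3.00·(cos276°, sin276°) = (0.3136, -2.9836)
|BD| = 11.0951
circle(B,7.00) ∩ circle(D,6.00): a=6.1334, h=3.3736
  candidates: C₊=(5.3139,1.9151) cross=37.431; C₋=(7.1283,-4.5836) cross=-37.431
  mode + wants cross > 0 → take C=(5.3139,1.9151) (cross=37.431)
ex = (C−B)/|BC| = (0.7143,0.6998); ey = (-0.6998,0.7143)
P = B + 2.84·ex + -1.64·ey = (3.4900,-2.1676)

3.49 -2.17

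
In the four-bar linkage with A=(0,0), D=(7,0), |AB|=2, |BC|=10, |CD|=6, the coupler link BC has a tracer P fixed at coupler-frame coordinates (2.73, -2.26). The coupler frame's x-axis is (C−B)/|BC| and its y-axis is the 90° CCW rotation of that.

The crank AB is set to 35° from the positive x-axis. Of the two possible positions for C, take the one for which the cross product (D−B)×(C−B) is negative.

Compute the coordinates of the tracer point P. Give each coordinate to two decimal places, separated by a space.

A=(0,0), D=(7.00,0)
B = A + 2.00·(cos35°, sin35°) = (1.6383, 1.1472)
|BD| = 5.4830
circle(B,10.00) ∩ circle(D,6.00): a=8.5777, h=5.1403
  candidates: C₊=(11.1016,4.3791) cross=28.185; C₋=(8.9507,-5.6740) cross=-28.185
  mode - wants cross < 0 → take C=(8.9507,-5.6740) (cross=-28.185)
ex = (C−B)/|BC| = (0.7312,-0.6821); ey = (0.6821,0.7312)
P = B + 2.73·ex + -2.26·ey = (2.0930,-2.3676)

2.09 -2.37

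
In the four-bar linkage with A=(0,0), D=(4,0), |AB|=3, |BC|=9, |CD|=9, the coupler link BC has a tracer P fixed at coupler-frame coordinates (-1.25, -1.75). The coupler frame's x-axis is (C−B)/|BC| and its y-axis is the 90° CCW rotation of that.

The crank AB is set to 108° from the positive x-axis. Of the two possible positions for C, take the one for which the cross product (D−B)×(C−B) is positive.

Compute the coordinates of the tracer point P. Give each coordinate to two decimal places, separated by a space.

A=(0,0), D=(4.00,0)
B = A + 3.00·(cos108°, sin108°) = (-0.9271, 2.8532)
|BD| = 5.6935
circle(B,9.00) ∩ circle(D,9.00): a=2.8468, h=8.5379
  candidates: C₊=(5.8150,8.8151) cross=48.611; C₋=(-2.7421,-5.9619) cross=-48.611
  mode + wants cross > 0 → take C=(5.8150,8.8151) (cross=48.611)
ex = (C−B)/|BC| = (0.7491,0.6624); ey = (-0.6624,0.7491)
P = B + -1.25·ex + -1.75·ey = (-0.7042,0.7142)

-0.70 0.71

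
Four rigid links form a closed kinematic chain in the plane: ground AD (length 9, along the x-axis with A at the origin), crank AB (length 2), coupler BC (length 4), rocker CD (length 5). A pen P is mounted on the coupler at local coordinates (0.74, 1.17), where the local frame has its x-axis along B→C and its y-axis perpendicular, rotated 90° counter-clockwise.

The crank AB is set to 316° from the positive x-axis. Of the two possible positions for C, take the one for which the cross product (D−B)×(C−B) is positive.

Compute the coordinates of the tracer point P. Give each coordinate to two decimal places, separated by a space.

1.11 -0.04

A=(0,0), D=(9.00,0)
B = A + 2.00·(cos316°, sin316°) = (1.4387, -1.3893)
|BD| = 7.6879
circle(B,4.00) ∩ circle(D,5.00): a=3.2586, h=2.3198
  candidates: C₊=(4.2244,1.4812) cross=17.834; C₋=(5.0629,-3.0820) cross=-17.834
  mode + wants cross > 0 → take C=(4.2244,1.4812) (cross=17.834)
ex = (C−B)/|BC| = (0.6964,0.7176); ey = (-0.7176,0.6964)
P = B + 0.74·ex + 1.17·ey = (1.1144,-0.0434)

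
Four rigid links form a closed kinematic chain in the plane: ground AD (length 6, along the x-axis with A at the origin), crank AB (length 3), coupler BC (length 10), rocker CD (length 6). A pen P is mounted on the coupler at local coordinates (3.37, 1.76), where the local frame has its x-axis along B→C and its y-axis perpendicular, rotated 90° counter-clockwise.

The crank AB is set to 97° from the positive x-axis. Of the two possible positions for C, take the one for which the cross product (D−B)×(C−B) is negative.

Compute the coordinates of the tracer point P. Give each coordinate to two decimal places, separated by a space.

2.80 0.87

A=(0,0), D=(6.00,0)
B = A + 3.00·(cos97°, sin97°) = (-0.3656, 2.9776)
|BD| = 7.0276
circle(B,10.00) ∩ circle(D,6.00): a=8.0673, h=5.9092
  candidates: C₊=(9.4455,4.9121) cross=41.528; C₋=(4.4379,-5.7931) cross=-41.528
  mode - wants cross < 0 → take C=(4.4379,-5.7931) (cross=-41.528)
ex = (C−B)/|BC| = (0.4804,-0.8771); ey = (0.8771,0.4804)
P = B + 3.37·ex + 1.76·ey = (2.7968,0.8673)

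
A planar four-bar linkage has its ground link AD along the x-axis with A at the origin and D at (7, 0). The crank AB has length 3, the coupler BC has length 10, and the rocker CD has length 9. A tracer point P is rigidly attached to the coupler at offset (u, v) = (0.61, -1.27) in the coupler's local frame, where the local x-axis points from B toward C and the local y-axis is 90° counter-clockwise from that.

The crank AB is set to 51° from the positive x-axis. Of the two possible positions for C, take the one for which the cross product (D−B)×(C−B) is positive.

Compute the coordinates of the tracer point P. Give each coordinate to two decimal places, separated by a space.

A=(0,0), D=(7.00,0)
B = A + 3.00·(cos51°, sin51°) = (1.8880, 2.3314)
|BD| = 5.6186
circle(B,10.00) ∩ circle(D,9.00): a=4.5001, h=8.9302
  candidates: C₊=(9.6880,8.5892) cross=50.175; C₋=(2.2768,-7.6610) cross=-50.175
  mode + wants cross > 0 → take C=(9.6880,8.5892) (cross=50.175)
ex = (C−B)/|BC| = (0.7800,0.6258); ey = (-0.6258,0.7800)
P = B + 0.61·ex + -1.27·ey = (3.1585,1.7226)

3.16 1.72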